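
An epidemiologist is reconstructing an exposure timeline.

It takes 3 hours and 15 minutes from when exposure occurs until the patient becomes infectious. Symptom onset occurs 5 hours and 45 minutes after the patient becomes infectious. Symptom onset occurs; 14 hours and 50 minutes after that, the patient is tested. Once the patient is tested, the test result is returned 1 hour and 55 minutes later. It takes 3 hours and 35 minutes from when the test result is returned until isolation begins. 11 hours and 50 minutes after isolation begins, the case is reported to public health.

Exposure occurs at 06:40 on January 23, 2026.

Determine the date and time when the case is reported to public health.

Exposure occurs: 06:40 Jan 23, 2026.
The patient becomes infectious: 06:40 Jan 23, 2026 + 3h15m = 09:55 Jan 23, 2026.
Symptom onset occurs: 09:55 Jan 23, 2026 + 5h45m = 15:40 Jan 23, 2026.
The patient is tested: 15:40 Jan 23, 2026 + 14h50m = 06:30 Jan 24, 2026.
The test result is returned: 06:30 Jan 24, 2026 + 1h55m = 08:25 Jan 24, 2026.
Isolation begins: 08:25 Jan 24, 2026 + 3h35m = 12:00 Jan 24, 2026.
The case is reported to public health: 12:00 Jan 24, 2026 + 11h50m = 23:50 Jan 24, 2026.

23:50 on January 24, 2026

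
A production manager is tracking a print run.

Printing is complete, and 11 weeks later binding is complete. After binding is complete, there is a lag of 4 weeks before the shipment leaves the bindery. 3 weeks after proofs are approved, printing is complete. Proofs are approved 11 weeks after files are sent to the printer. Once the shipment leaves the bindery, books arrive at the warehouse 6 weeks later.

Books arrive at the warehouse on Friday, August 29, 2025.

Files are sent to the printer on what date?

Friday, December 27, 2024

Books arrive at the warehouse: Aug 29, 2025.
The shipment leaves the bindery: Aug 29, 2025 − 6 weeks = Jul 18, 2025.
Binding is complete: Jul 18, 2025 − 4 weeks = Jun 20, 2025.
Printing is complete: Jun 20, 2025 − 11 weeks = Apr 4, 2025.
Proofs are approved: Apr 4, 2025 − 3 weeks = Mar 14, 2025.
Files are sent to the printer: Mar 14, 2025 − 11 weeks = Dec 27, 2024.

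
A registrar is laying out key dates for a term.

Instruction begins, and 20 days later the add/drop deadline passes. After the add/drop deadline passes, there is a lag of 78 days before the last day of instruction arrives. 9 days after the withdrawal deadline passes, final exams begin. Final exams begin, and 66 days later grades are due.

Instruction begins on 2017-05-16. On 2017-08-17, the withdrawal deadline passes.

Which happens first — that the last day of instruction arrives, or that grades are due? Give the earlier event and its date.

The last day of instruction arrives — 2017-08-22

Instruction begins: May 16, 2017.
The add/drop deadline passes: May 16, 2017 + 20 days = Jun 5, 2017.
The last day of instruction arrives: Jun 5, 2017 + 78 days = Aug 22, 2017.
The withdrawal deadline passes: Aug 17, 2017.
Final exams begin: Aug 17, 2017 + 9 days = Aug 26, 2017.
Grades are due: Aug 26, 2017 + 66 days = Oct 31, 2017.
Comparing: the last day of instruction arrives on Aug 22, 2017 vs grades are due on Oct 31, 2017. Earlier: the last day of instruction arrives.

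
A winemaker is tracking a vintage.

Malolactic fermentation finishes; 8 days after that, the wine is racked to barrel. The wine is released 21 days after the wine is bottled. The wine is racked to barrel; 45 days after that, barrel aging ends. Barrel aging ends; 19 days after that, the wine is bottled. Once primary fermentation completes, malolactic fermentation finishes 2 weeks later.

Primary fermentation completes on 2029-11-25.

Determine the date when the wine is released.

Primary fermentation completes: Nov 25, 2029.
Malolactic fermentation finishes: Nov 25, 2029 + 2 weeks = Dec 9, 2029.
The wine is racked to barrel: Dec 9, 2029 + 8 days = Dec 17, 2029.
Barrel aging ends: Dec 17, 2029 + 45 days = Jan 31, 2030.
The wine is bottled: Jan 31, 2030 + 19 days = Feb 19, 2030.
The wine is released: Feb 19, 2030 + 21 days = Mar 12, 2030.

2030-03-12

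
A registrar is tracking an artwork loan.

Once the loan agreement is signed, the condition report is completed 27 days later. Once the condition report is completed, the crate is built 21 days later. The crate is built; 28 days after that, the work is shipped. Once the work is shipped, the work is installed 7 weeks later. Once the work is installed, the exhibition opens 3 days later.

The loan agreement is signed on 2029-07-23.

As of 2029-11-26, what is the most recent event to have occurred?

The loan agreement is signed: Jul 23, 2029.
The condition report is completed: Jul 23, 2029 + 27 days = Aug 19, 2029.
The crate is built: Aug 19, 2029 + 21 days = Sep 9, 2029.
The work is shipped: Sep 9, 2029 + 28 days = Oct 7, 2029.
The work is installed: Oct 7, 2029 + 7 weeks = Nov 25, 2029.
The exhibition opens: Nov 25, 2029 + 3 days = Nov 28, 2029.
Nov 26, 2029 falls between when the work is installed (Nov 25, 2029) and when the exhibition opens (Nov 28, 2029).

The work is installed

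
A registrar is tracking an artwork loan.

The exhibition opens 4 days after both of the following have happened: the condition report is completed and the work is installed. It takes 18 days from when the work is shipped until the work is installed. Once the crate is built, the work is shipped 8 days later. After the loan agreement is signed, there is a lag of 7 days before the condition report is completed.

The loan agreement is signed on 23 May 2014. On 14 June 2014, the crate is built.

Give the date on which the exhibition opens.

14 July 2014

The loan agreement is signed: May 23, 2014.
The condition report is completed: May 23, 2014 + 7 days = May 30, 2014.
The crate is built: Jun 14, 2014.
The work is shipped: Jun 14, 2014 + 8 days = Jun 22, 2014.
The work is installed: Jun 22, 2014 + 18 days = Jul 10, 2014.
Both prerequisites met — the condition report is completed (May 30, 2014), the work is installed (Jul 10, 2014); the later is Jul 10, 2014.
The exhibition opens: Jul 10, 2014 + 4 days = Jul 14, 2014.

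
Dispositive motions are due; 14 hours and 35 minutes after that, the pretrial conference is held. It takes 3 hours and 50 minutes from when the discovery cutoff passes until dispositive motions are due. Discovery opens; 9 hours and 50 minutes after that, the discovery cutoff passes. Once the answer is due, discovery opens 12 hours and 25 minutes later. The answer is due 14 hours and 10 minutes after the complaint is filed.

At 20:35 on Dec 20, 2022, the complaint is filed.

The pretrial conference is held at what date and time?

03:25 on Dec 23, 2022

The complaint is filed: 20:35 Dec 20, 2022.
The answer is due: 20:35 Dec 20, 2022 + 14h10m = 10:45 Dec 21, 2022.
Discovery opens: 10:45 Dec 21, 2022 + 12h25m = 23:10 Dec 21, 2022.
The discovery cutoff passes: 23:10 Dec 21, 2022 + 9h50m = 09:00 Dec 22, 2022.
Dispositive motions are due: 09:00 Dec 22, 2022 + 3h50m = 12:50 Dec 22, 2022.
The pretrial conference is held: 12:50 Dec 22, 2022 + 14h35m = 03:25 Dec 23, 2022.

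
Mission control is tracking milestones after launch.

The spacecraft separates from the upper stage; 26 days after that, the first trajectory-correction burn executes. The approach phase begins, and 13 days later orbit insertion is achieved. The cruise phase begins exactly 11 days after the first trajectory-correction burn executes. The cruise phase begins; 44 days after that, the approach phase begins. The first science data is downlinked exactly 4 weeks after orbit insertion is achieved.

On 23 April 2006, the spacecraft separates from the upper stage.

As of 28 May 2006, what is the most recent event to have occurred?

The spacecraft separates from the upper stage: Apr 23, 2006.
The first trajectory-correction burn executes: Apr 23, 2006 + 26 days = May 19, 2006.
The cruise phase begins: May 19, 2006 + 11 days = May 30, 2006.
The approach phase begins: May 30, 2006 + 44 days = Jul 13, 2006.
Orbit insertion is achieved: Jul 13, 2006 + 13 days = Jul 26, 2006.
The first science data is downlinked: Jul 26, 2006 + 4 weeks = Aug 23, 2006.
May 28, 2006 falls between when the first trajectory-correction burn executes (May 19, 2006) and when the cruise phase begins (May 30, 2006).

The first trajectory-correction burn executes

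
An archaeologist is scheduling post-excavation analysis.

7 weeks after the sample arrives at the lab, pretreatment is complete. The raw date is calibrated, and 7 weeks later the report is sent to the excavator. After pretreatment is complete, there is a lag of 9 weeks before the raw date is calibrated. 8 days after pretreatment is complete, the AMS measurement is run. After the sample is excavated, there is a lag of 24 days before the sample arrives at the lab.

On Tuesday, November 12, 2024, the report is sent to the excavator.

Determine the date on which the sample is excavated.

The report is sent to the excavator: Nov 12, 2024.
The raw date is calibrated: Nov 12, 2024 − 7 weeks = Sep 24, 2024.
Pretreatment is complete: Sep 24, 2024 − 9 weeks = Jul 23, 2024.
The sample arrives at the lab: Jul 23, 2024 − 7 weeks = Jun 4, 2024.
The sample is excavated: Jun 4, 2024 − 24 days = May 11, 2024.

Saturday, May 11, 2024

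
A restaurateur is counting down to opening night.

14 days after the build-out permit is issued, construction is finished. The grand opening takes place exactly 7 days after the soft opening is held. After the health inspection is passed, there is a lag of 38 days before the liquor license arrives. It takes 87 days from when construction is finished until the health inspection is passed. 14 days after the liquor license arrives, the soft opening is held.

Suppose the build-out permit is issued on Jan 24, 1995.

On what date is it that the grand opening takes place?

Jul 3, 1995

The build-out permit is issued: Jan 24, 1995.
Construction is finished: Jan 24, 1995 + 14 days = Feb 7, 1995.
The health inspection is passed: Feb 7, 1995 + 87 days = May 5, 1995.
The liquor license arrives: May 5, 1995 + 38 days = Jun 12, 1995.
The soft opening is held: Jun 12, 1995 + 14 days = Jun 26, 1995.
The grand opening takes place: Jun 26, 1995 + 7 days = Jul 3, 1995.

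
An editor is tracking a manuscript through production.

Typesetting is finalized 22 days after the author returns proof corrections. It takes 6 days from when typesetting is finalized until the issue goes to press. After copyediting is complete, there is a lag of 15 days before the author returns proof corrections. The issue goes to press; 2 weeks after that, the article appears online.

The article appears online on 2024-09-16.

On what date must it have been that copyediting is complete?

2024-07-21

The article appears online: Sep 16, 2024.
The issue goes to press: Sep 16, 2024 − 2 weeks = Sep 2, 2024.
Typesetting is finalized: Sep 2, 2024 − 6 days = Aug 27, 2024.
The author returns proof corrections: Aug 27, 2024 − 22 days = Aug 5, 2024.
Copyediting is complete: Aug 5, 2024 − 15 days = Jul 21, 2024.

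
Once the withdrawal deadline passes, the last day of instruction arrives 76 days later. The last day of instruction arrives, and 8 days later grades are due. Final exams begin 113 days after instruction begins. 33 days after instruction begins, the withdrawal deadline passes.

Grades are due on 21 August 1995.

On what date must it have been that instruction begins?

26 April 1995

Grades are due: Aug 21, 1995.
The last day of instruction arrives: Aug 21, 1995 − 8 days = Aug 13, 1995.
The withdrawal deadline passes: Aug 13, 1995 − 76 days = May 29, 1995.
Instruction begins: May 29, 1995 − 33 days = Apr 26, 1995.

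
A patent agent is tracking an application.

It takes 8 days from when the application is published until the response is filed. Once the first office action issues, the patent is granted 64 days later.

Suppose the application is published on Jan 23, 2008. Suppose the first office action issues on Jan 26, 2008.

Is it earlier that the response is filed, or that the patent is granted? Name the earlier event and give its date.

The application is published: Jan 23, 2008.
The response is filed: Jan 23, 2008 + 8 days = Jan 31, 2008.
The first office action issues: Jan 26, 2008.
The patent is granted: Jan 26, 2008 + 64 days = Mar 30, 2008.
Comparing: the response is filed on Jan 31, 2008 vs the patent is granted on Mar 30, 2008. Earlier: the response is filed.

The response is filed — Jan 31, 2008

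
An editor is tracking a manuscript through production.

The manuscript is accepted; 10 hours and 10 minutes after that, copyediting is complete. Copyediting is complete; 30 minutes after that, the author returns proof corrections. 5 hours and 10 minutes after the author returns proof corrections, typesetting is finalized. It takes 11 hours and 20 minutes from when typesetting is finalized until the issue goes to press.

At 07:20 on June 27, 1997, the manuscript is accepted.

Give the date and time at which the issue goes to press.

10:30 on June 28, 1997

The manuscript is accepted: 07:20 Jun 27, 1997.
Copyediting is complete: 07:20 Jun 27, 1997 + 10h10m = 17:30 Jun 27, 1997.
The author returns proof corrections: 17:30 Jun 27, 1997 + 30m = 18:00 Jun 27, 1997.
Typesetting is finalized: 18:00 Jun 27, 1997 + 5h10m = 23:10 Jun 27, 1997.
The issue goes to press: 23:10 Jun 27, 1997 + 11h20m = 10:30 Jun 28, 1997.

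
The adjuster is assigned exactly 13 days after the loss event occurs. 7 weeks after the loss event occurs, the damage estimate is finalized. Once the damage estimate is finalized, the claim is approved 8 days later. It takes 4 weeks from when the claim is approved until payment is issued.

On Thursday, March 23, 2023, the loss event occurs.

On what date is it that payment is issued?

The loss event occurs: Mar 23, 2023.
The damage estimate is finalized: Mar 23, 2023 + 7 weeks = May 11, 2023.
The claim is approved: May 11, 2023 + 8 days = May 19, 2023.
Payment is issued: May 19, 2023 + 4 weeks = Jun 16, 2023.

Friday, June 16, 2023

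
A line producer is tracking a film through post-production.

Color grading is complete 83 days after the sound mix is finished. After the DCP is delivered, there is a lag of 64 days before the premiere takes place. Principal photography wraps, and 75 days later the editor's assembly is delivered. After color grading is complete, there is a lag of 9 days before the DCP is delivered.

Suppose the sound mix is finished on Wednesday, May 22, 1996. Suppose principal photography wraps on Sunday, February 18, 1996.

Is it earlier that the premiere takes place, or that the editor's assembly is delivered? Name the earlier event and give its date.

The editor's assembly is delivered — Friday, May 3, 1996

The sound mix is finished: May 22, 1996.
Color grading is complete: May 22, 1996 + 83 days = Aug 13, 1996.
The DCP is delivered: Aug 13, 1996 + 9 days = Aug 22, 1996.
The premiere takes place: Aug 22, 1996 + 64 days = Oct 25, 1996.
Principal photography wraps: Feb 18, 1996.
The editor's assembly is delivered: Feb 18, 1996 + 75 days = May 3, 1996.
Comparing: the premiere takes place on Oct 25, 1996 vs the editor's assembly is delivered on May 3, 1996. Earlier: the editor's assembly is delivered.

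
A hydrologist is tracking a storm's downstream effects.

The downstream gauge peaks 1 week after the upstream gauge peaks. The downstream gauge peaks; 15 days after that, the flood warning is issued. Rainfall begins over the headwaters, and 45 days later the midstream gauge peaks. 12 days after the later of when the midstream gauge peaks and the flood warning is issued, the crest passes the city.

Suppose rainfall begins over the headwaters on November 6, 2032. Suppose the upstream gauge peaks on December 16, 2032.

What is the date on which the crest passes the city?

January 19, 2033

Rainfall begins over the headwaters: Nov 6, 2032.
The midstream gauge peaks: Nov 6, 2032 + 45 days = Dec 21, 2032.
The upstream gauge peaks: Dec 16, 2032.
The downstream gauge peaks: Dec 16, 2032 + 1 week = Dec 23, 2032.
The flood warning is issued: Dec 23, 2032 + 15 days = Jan 7, 2033.
Both prerequisites met — the midstream gauge peaks (Dec 21, 2032), the flood warning is issued (Jan 7, 2033); the later is Jan 7, 2033.
The crest passes the city: Jan 7, 2033 + 12 days = Jan 19, 2033.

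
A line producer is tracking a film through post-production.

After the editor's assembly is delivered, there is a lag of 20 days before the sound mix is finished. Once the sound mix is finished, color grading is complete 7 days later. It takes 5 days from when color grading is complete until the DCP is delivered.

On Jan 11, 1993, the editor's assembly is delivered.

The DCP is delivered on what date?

The editor's assembly is delivered: Jan 11, 1993.
The sound mix is finished: Jan 11, 1993 + 20 days = Jan 31, 1993.
Color grading is complete: Jan 31, 1993 + 7 days = Feb 7, 1993.
The DCP is delivered: Feb 7, 1993 + 5 days = Feb 12, 1993.

Feb 12, 1993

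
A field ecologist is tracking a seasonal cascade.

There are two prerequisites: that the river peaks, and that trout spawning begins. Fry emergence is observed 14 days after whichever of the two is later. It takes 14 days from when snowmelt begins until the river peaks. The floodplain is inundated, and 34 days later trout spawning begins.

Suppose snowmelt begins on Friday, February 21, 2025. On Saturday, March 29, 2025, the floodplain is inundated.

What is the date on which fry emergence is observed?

Snowmelt begins: Feb 21, 2025.
The river peaks: Feb 21, 2025 + 14 days = Mar 7, 2025.
The floodplain is inundated: Mar 29, 2025.
Trout spawning begins: Mar 29, 2025 + 34 days = May 2, 2025.
Both prerequisites met — the river peaks (Mar 7, 2025), trout spawning begins (May 2, 2025); the later is May 2, 2025.
Fry emergence is observed: May 2, 2025 + 14 days = May 16, 2025.

Friday, May 16, 2025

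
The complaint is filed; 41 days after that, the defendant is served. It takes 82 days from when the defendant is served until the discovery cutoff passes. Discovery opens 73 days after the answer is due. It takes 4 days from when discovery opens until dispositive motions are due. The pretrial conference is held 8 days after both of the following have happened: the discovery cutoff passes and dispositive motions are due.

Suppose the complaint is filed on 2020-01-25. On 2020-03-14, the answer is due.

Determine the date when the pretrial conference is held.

The complaint is filed: Jan 25, 2020.
The defendant is served: Jan 25, 2020 + 41 days = Mar 6, 2020.
The discovery cutoff passes: Mar 6, 2020 + 82 days = May 27, 2020.
The answer is due: Mar 14, 2020.
Discovery opens: Mar 14, 2020 + 73 days = May 26, 2020.
Dispositive motions are due: May 26, 2020 + 4 days = May 30, 2020.
Both prerequisites met — the discovery cutoff passes (May 27, 2020), dispositive motions are due (May 30, 2020); the later is May 30, 2020.
The pretrial conference is held: May 30, 2020 + 8 days = Jun 7, 2020.

2020-06-07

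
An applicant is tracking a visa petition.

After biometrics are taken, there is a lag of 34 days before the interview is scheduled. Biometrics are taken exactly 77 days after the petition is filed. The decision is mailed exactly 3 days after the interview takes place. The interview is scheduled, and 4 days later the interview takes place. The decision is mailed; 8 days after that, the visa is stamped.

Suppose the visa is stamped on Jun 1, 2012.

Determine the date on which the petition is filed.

Jan 27, 2012

The visa is stamped: Jun 1, 2012.
The decision is mailed: Jun 1, 2012 − 8 days = May 24, 2012.
The interview takes place: May 24, 2012 − 3 days = May 21, 2012.
The interview is scheduled: May 21, 2012 − 4 days = May 17, 2012.
Biometrics are taken: May 17, 2012 − 34 days = Apr 13, 2012.
The petition is filed: Apr 13, 2012 − 77 days = Jan 27, 2012.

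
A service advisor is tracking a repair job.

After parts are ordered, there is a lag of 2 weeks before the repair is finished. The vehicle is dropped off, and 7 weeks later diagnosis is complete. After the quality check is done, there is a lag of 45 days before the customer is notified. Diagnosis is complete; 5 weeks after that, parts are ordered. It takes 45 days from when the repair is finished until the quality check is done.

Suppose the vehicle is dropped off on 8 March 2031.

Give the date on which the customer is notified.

The vehicle is dropped off: Mar 8, 2031.
Diagnosis is complete: Mar 8, 2031 + 7 weeks = Apr 26, 2031.
Parts are ordered: Apr 26, 2031 + 5 weeks = May 31, 2031.
The repair is finished: May 31, 2031 + 2 weeks = Jun 14, 2031.
The quality check is done: Jun 14, 2031 + 45 days = Jul 29, 2031.
The customer is notified: Jul 29, 2031 + 45 days = Sep 12, 2031.

12 September 2031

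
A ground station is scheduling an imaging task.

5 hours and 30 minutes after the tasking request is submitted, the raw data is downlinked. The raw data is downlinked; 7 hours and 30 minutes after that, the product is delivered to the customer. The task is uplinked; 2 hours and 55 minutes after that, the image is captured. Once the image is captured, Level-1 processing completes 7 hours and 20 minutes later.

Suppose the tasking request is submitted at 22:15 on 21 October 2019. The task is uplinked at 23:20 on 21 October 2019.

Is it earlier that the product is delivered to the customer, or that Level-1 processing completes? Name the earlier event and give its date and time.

The tasking request is submitted: 22:15 Oct 21, 2019.
The raw data is downlinked: 22:15 Oct 21, 2019 + 5h30m = 03:45 Oct 22, 2019.
The product is delivered to the customer: 03:45 Oct 22, 2019 + 7h30m = 11:15 Oct 22, 2019.
The task is uplinked: 23:20 Oct 21, 2019.
The image is captured: 23:20 Oct 21, 2019 + 2h55m = 02:15 Oct 22, 2019.
Level-1 processing completes: 02:15 Oct 22, 2019 + 7h20m = 09:35 Oct 22, 2019.
Comparing: the product is delivered to the customer at 11:15 Oct 22, 2019 vs Level-1 processing completes at 09:35 Oct 22, 2019. Earlier: Level-1 processing completes.

Level-1 processing completes — 09:35 on 22 October 2019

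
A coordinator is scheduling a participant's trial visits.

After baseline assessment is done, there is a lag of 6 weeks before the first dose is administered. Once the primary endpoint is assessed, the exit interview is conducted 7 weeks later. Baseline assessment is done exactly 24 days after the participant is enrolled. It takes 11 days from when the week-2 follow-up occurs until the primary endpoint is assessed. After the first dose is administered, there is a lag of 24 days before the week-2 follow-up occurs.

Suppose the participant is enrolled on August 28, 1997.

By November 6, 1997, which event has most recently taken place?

The participant is enrolled: Aug 28, 1997.
Baseline assessment is done: Aug 28, 1997 + 24 days = Sep 21, 1997.
The first dose is administered: Sep 21, 1997 + 6 weeks = Nov 2, 1997.
The week-2 follow-up occurs: Nov 2, 1997 + 24 days = Nov 26, 1997.
The primary endpoint is assessed: Nov 26, 1997 + 11 days = Dec 7, 1997.
The exit interview is conducted: Dec 7, 1997 + 7 weeks = Jan 25, 1998.
Nov 6, 1997 falls between when the first dose is administered (Nov 2, 1997) and when the week-2 follow-up occurs (Nov 26, 1997).

The first dose is administered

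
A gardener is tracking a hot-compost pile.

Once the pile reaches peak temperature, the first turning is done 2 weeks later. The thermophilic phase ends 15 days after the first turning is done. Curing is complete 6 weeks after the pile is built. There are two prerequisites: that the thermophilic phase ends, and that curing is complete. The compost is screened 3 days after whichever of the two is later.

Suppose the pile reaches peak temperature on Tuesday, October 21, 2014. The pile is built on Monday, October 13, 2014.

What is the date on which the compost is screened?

The pile reaches peak temperature: Oct 21, 2014.
The first turning is done: Oct 21, 2014 + 2 weeks = Nov 4, 2014.
The thermophilic phase ends: Nov 4, 2014 + 15 days = Nov 19, 2014.
The pile is built: Oct 13, 2014.
Curing is complete: Oct 13, 2014 + 6 weeks = Nov 24, 2014.
Both prerequisites met — the thermophilic phase ends (Nov 19, 2014), curing is complete (Nov 24, 2014); the later is Nov 24, 2014.
The compost is screened: Nov 24, 2014 + 3 days = Nov 27, 2014.

Thursday, November 27, 2014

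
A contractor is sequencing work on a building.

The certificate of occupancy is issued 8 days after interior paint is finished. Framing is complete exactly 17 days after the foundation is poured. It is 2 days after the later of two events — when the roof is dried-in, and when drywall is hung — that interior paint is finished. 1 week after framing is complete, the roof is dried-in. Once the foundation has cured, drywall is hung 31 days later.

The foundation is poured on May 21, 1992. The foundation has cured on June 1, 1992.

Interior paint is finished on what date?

The foundation is poured: May 21, 1992.
Framing is complete: May 21, 1992 + 17 days = Jun 7, 1992.
The roof is dried-in: Jun 7, 1992 + 1 week = Jun 14, 1992.
The foundation has cured: Jun 1, 1992.
Drywall is hung: Jun 1, 1992 + 31 days = Jul 2, 1992.
Both prerequisites met — the roof is dried-in (Jun 14, 1992), drywall is hung (Jul 2, 1992); the later is Jul 2, 1992.
Interior paint is finished: Jul 2, 1992 + 2 days = Jul 4, 1992.

July 4, 1992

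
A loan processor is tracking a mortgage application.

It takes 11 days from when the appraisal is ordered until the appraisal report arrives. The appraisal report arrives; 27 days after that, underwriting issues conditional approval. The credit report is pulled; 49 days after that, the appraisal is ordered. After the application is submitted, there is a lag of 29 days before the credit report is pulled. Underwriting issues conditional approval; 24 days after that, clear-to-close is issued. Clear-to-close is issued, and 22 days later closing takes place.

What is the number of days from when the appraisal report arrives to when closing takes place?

Causal path: the appraisal report arrives → underwriting issues conditional approval → clear-to-close is issued → closing takes place.
Total delay along the path: 27 + 24 + 22 = 73 days.

73 days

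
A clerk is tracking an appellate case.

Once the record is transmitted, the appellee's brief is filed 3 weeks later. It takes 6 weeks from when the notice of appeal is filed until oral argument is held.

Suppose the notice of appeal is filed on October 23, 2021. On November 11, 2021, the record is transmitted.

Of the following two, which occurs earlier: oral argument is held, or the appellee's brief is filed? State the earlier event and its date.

The notice of appeal is filed: Oct 23, 2021.
Oral argument is held: Oct 23, 2021 + 6 weeks = Dec 4, 2021.
The record is transmitted: Nov 11, 2021.
The appellee's brief is filed: Nov 11, 2021 + 3 weeks = Dec 2, 2021.
Comparing: oral argument is held on Dec 4, 2021 vs the appellee's brief is filed on Dec 2, 2021. Earlier: the appellee's brief is filed.

The appellee's brief is filed — December 2, 2021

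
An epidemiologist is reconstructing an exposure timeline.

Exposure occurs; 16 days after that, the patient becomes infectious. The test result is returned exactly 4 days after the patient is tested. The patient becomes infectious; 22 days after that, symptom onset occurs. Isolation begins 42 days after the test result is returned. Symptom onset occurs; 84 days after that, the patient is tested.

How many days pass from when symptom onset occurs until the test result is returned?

88 days

Causal path: symptom onset occurs → the patient is tested → the test result is returned.
Total delay along the path: 84 + 4 = 88 days.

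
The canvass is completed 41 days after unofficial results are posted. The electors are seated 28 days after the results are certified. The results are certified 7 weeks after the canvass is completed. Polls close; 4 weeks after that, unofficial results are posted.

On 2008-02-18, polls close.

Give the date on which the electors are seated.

2008-07-13

Polls close: Feb 18, 2008.
Unofficial results are posted: Feb 18, 2008 + 4 weeks = Mar 17, 2008.
The canvass is completed: Mar 17, 2008 + 41 days = Apr 27, 2008.
The results are certified: Apr 27, 2008 + 7 weeks = Jun 15, 2008.
The electors are seated: Jun 15, 2008 + 28 days = Jul 13, 2008.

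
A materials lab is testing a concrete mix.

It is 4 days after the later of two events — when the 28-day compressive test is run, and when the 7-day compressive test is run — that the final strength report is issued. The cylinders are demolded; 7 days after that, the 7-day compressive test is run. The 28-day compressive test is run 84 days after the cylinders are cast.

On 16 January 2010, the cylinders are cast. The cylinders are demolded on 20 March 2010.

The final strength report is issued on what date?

14 April 2010

The cylinders are cast: Jan 16, 2010.
The 28-day compressive test is run: Jan 16, 2010 + 84 days = Apr 10, 2010.
The cylinders are demolded: Mar 20, 2010.
The 7-day compressive test is run: Mar 20, 2010 + 7 days = Mar 27, 2010.
Both prerequisites met — the 28-day compressive test is run (Apr 10, 2010), the 7-day compressive test is run (Mar 27, 2010); the later is Apr 10, 2010.
The final strength report is issued: Apr 10, 2010 + 4 days = Apr 14, 2010.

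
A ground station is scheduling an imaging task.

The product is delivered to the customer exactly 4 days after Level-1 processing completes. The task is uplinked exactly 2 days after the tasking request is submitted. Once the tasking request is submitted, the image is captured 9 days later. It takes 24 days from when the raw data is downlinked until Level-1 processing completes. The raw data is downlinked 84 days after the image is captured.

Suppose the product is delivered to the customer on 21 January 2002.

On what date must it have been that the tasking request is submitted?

The product is delivered to the customer: Jan 21, 2002.
Level-1 processing completes: Jan 21, 2002 − 4 days = Jan 17, 2002.
The raw data is downlinked: Jan 17, 2002 − 24 days = Dec 24, 2001.
The image is captured: Dec 24, 2001 − 84 days = Oct 1, 2001.
The tasking request is submitted: Oct 1, 2001 − 9 days = Sep 22, 2001.

22 September 2001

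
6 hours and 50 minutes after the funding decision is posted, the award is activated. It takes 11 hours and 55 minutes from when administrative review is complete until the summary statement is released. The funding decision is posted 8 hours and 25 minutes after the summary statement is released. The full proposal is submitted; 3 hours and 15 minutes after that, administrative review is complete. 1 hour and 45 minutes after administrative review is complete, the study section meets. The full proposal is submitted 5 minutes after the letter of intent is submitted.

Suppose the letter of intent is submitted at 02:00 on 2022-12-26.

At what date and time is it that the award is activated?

The letter of intent is submitted: 02:00 Dec 26, 2022.
The full proposal is submitted: 02:00 Dec 26, 2022 + 5m = 02:05 Dec 26, 2022.
Administrative review is complete: 02:05 Dec 26, 2022 + 3h15m = 05:20 Dec 26, 2022.
The summary statement is released: 05:20 Dec 26, 2022 + 11h55m = 17:15 Dec 26, 2022.
The funding decision is posted: 17:15 Dec 26, 2022 + 8h25m = 01:40 Dec 27, 2022.
The award is activated: 01:40 Dec 27, 2022 + 6h50m = 08:30 Dec 27, 2022.

08:30 on 2022-12-27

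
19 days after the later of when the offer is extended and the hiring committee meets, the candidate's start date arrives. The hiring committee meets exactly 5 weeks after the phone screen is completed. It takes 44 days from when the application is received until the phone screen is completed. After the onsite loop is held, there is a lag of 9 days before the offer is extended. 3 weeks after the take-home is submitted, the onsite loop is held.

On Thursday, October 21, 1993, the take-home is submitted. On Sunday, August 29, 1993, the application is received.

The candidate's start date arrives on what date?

The take-home is submitted: Oct 21, 1993.
The onsite loop is held: Oct 21, 1993 + 3 weeks = Nov 11, 1993.
The offer is extended: Nov 11, 1993 + 9 days = Nov 20, 1993.
The application is received: Aug 29, 1993.
The phone screen is completed: Aug 29, 1993 + 44 days = Oct 12, 1993.
The hiring committee meets: Oct 12, 1993 + 5 weeks = Nov 16, 1993.
Both prerequisites met — the offer is extended (Nov 20, 1993), the hiring committee meets (Nov 16, 1993); the later is Nov 20, 1993.
The candidate's start date arrives: Nov 20, 1993 + 19 days = Dec 9, 1993.

Thursday, December 9, 1993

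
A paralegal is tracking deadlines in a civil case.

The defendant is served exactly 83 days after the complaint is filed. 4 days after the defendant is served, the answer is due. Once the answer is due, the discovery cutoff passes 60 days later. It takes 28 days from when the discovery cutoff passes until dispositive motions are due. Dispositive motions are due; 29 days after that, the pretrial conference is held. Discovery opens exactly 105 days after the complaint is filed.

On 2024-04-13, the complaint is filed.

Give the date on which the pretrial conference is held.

2024-11-03

The complaint is filed: Apr 13, 2024.
The defendant is served: Apr 13, 2024 + 83 days = Jul 5, 2024.
The answer is due: Jul 5, 2024 + 4 days = Jul 9, 2024.
The discovery cutoff passes: Jul 9, 2024 + 60 days = Sep 7, 2024.
Dispositive motions are due: Sep 7, 2024 + 28 days = Oct 5, 2024.
The pretrial conference is held: Oct 5, 2024 + 29 days = Nov 3, 2024.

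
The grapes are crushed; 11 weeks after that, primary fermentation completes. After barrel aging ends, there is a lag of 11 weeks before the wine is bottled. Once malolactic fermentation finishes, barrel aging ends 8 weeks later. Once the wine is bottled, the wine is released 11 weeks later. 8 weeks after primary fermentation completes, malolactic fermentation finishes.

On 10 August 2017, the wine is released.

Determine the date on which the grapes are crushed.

1 September 2016

The wine is released: Aug 10, 2017.
The wine is bottled: Aug 10, 2017 − 11 weeks = May 25, 2017.
Barrel aging ends: May 25, 2017 − 11 weeks = Mar 9, 2017.
Malolactic fermentation finishes: Mar 9, 2017 − 8 weeks = Jan 12, 2017.
Primary fermentation completes: Jan 12, 2017 − 8 weeks = Nov 17, 2016.
The grapes are crushed: Nov 17, 2016 − 11 weeks = Sep 1, 2016.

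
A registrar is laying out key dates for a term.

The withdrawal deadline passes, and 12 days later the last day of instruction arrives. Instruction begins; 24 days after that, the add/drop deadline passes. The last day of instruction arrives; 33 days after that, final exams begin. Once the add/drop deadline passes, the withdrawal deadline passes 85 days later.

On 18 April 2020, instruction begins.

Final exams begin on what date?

Instruction begins: Apr 18, 2020.
The add/drop deadline passes: Apr 18, 2020 + 24 days = May 12, 2020.
The withdrawal deadline passes: May 12, 2020 + 85 days = Aug 5, 2020.
The last day of instruction arrives: Aug 5, 2020 + 12 days = Aug 17, 2020.
Final exams begin: Aug 17, 2020 + 33 days = Sep 19, 2020.

19 September 2020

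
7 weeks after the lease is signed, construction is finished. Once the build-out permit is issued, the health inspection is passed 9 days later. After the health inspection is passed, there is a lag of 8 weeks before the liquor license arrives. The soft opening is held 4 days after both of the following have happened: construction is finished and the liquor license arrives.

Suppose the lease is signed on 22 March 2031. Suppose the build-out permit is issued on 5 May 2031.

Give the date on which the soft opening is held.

13 July 2031

The lease is signed: Mar 22, 2031.
Construction is finished: Mar 22, 2031 + 7 weeks = May 10, 2031.
The build-out permit is issued: May 5, 2031.
The health inspection is passed: May 5, 2031 + 9 days = May 14, 2031.
The liquor license arrives: May 14, 2031 + 8 weeks = Jul 9, 2031.
Both prerequisites met — construction is finished (May 10, 2031), the liquor license arrives (Jul 9, 2031); the later is Jul 9, 2031.
The soft opening is held: Jul 9, 2031 + 4 days = Jul 13, 2031.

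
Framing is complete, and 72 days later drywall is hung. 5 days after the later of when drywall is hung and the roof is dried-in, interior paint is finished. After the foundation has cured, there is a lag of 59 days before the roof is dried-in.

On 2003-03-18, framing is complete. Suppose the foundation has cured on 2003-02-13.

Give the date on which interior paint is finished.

2003-06-03

Framing is complete: Mar 18, 2003.
Drywall is hung: Mar 18, 2003 + 72 days = May 29, 2003.
The foundation has cured: Feb 13, 2003.
The roof is dried-in: Feb 13, 2003 + 59 days = Apr 13, 2003.
Both prerequisites met — drywall is hung (May 29, 2003), the roof is dried-in (Apr 13, 2003); the later is May 29, 2003.
Interior paint is finished: May 29, 2003 + 5 days = Jun 3, 2003.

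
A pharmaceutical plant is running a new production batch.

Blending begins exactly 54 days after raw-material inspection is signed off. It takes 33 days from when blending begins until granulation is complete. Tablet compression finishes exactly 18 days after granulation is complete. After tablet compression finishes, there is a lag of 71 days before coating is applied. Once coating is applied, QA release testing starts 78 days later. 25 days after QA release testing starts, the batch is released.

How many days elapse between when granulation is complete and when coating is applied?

Causal path: granulation is complete → tablet compression finishes → coating is applied.
Total delay along the path: 18 + 71 = 89 days.

89 days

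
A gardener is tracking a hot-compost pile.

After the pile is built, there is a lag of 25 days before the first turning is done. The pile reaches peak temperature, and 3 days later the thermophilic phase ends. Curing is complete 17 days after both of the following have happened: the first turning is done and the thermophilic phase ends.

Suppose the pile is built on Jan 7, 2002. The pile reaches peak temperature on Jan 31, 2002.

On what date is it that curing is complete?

Feb 20, 2002

The pile is built: Jan 7, 2002.
The first turning is done: Jan 7, 2002 + 25 days = Feb 1, 2002.
The pile reaches peak temperature: Jan 31, 2002.
The thermophilic phase ends: Jan 31, 2002 + 3 days = Feb 3, 2002.
Both prerequisites met — the first turning is done (Feb 1, 2002), the thermophilic phase ends (Feb 3, 2002); the later is Feb 3, 2002.
Curing is complete: Feb 3, 2002 + 17 days = Feb 20, 2002.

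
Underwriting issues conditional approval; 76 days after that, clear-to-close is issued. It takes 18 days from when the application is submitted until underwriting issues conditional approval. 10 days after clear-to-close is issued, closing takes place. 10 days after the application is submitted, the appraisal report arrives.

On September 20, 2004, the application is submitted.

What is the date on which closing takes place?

The application is submitted: Sep 20, 2004.
Underwriting issues conditional approval: Sep 20, 2004 + 18 days = Oct 8, 2004.
Clear-to-close is issued: Oct 8, 2004 + 76 days = Dec 23, 2004.
Closing takes place: Dec 23, 2004 + 10 days = Jan 2, 2005.

January 2, 2005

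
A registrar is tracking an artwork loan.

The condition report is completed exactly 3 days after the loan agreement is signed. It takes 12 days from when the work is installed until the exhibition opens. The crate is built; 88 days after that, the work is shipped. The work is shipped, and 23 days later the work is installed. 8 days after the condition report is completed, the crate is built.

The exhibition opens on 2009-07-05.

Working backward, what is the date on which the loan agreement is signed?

2009-02-21

The exhibition opens: Jul 5, 2009.
The work is installed: Jul 5, 2009 − 12 days = Jun 23, 2009.
The work is shipped: Jun 23, 2009 − 23 days = May 31, 2009.
The crate is built: May 31, 2009 − 88 days = Mar 4, 2009.
The condition report is completed: Mar 4, 2009 − 8 days = Feb 24, 2009.
The loan agreement is signed: Feb 24, 2009 − 3 days = Feb 21, 2009.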